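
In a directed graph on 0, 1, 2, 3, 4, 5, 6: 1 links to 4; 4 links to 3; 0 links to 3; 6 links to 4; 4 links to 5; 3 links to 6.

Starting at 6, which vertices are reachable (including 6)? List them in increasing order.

Start at 6.
Its neighbours: 4.
Then their neighbours: 3, 5.
Nothing further is reachable.

3, 4, 5, 6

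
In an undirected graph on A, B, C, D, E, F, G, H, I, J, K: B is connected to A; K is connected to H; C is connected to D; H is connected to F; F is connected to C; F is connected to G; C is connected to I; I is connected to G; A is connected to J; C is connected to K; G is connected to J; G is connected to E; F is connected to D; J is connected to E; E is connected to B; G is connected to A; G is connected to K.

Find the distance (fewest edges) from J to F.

Distance 0: J.
Distance 1: A, E, G.
Distance 2: B, F, I, K — contains F.

2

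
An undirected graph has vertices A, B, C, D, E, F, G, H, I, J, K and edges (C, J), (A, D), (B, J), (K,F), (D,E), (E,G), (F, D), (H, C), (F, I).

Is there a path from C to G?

Explore from C.
Distance 1: reach H, J.
Distance 2: reach B.
The search is exhausted without reaching G; it lies in a different component.

No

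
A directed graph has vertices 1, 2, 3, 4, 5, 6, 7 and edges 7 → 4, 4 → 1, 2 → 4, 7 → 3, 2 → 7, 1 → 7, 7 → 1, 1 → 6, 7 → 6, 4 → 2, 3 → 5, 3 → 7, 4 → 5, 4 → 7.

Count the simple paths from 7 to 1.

2

7→1
7→4→1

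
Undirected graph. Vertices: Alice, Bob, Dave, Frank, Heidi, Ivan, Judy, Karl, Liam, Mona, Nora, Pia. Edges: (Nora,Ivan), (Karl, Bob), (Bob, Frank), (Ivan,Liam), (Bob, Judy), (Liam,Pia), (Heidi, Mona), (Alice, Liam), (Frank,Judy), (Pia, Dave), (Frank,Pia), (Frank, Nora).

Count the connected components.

From Alice: component {Alice, Bob, Dave, Frank, Ivan, Judy, Karl, Liam, Nora, Pia}.
From Heidi: component {Heidi, Mona}.
That's 2 components.

2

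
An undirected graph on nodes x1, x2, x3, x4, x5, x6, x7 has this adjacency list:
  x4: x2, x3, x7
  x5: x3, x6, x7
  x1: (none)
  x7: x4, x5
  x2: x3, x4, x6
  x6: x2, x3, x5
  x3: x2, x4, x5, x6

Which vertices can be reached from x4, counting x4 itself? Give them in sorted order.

x2, x3, x4, x5, x6, x7

Start at x4.
Its neighbours: x2, x3, x7.
Then their neighbours: x5, x6.
Nothing further is reachable.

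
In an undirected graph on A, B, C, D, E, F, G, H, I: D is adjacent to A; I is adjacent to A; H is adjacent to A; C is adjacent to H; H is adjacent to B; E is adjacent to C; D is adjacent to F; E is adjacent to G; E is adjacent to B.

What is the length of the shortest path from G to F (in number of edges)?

Distance 0: G.
Distance 1: E.
Distance 2: B, C.
Distance 3: H.
Distance 4: A.
Distance 5: D, I.
Distance 6: F — contains F.

6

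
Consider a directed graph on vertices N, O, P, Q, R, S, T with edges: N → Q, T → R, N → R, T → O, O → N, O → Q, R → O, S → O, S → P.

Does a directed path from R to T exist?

Explore from R.
Distance 1: reach O.
Distance 2: reach N, Q.
The search from R is exhausted; no directed path reaches T.

No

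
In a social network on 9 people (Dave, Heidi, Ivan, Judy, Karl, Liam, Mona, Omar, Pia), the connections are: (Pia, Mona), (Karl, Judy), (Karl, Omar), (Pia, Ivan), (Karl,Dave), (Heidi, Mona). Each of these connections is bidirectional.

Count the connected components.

From Dave: component {Dave, Judy, Karl, Omar}.
From Heidi: component {Heidi, Ivan, Mona, Pia}.
From Liam: component {Liam}.
That's 3 components.

3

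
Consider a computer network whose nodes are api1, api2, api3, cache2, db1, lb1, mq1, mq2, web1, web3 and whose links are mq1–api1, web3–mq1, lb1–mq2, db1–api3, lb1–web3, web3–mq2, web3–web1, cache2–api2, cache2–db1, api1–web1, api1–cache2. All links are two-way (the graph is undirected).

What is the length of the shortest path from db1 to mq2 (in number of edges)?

Distance 0: db1.
Distance 1: api3, cache2.
Distance 2: api1, api2.
Distance 3: mq1, web1.
Distance 4: web3.
Distance 5: lb1, mq2 — contains mq2.

5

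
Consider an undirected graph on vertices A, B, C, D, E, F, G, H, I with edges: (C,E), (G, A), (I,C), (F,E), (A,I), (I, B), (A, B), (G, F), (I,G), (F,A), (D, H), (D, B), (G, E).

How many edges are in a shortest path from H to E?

5

Distance 0: H.
Distance 1: D.
Distance 2: B.
Distance 3: A, I.
Distance 4: C, F, G.
Distance 5: E — contains E.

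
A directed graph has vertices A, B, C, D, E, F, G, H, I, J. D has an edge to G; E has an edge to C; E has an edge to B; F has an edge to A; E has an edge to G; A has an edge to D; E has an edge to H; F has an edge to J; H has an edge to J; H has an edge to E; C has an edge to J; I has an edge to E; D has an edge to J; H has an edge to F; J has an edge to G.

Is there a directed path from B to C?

B has no outgoing edges, so nothing is reachable from it.

No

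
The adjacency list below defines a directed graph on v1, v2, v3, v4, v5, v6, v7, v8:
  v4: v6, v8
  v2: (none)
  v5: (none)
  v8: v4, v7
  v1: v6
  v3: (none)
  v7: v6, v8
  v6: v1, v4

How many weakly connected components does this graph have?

4

From v1: component {v1, v4, v6, v7, v8}.
From v2: component {v2}.
From v3: component {v3}.
From v5: component {v5}.
That's 4 components.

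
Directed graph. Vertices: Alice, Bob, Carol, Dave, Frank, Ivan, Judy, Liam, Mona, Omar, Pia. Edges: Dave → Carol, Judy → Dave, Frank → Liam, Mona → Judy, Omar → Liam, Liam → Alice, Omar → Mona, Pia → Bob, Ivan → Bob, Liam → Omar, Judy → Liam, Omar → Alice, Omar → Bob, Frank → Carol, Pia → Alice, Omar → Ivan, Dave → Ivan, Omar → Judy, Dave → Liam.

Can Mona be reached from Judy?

Explore from Judy.
Distance 1: reach Dave, Liam.
Distance 2: reach Alice, Carol, Ivan, Omar.
Distance 3: reach Bob, Mona.
Found Mona.

Yes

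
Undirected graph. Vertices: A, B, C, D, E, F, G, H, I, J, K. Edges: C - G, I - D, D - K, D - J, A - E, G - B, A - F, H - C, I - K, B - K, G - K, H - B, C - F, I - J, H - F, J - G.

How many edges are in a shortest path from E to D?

6

Distance 0: E.
Distance 1: A.
Distance 2: F.
Distance 3: C, H.
Distance 4: B, G.
Distance 5: J, K.
Distance 6: D, I — contains D.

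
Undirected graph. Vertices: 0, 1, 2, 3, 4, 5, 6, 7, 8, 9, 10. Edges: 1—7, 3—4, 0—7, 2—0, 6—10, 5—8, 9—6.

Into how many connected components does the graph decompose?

From 0: component {0, 1, 2, 7}.
From 3: component {3, 4}.
From 5: component {5, 8}.
From 6: component {6, 9, 10}.
That's 4 components.

4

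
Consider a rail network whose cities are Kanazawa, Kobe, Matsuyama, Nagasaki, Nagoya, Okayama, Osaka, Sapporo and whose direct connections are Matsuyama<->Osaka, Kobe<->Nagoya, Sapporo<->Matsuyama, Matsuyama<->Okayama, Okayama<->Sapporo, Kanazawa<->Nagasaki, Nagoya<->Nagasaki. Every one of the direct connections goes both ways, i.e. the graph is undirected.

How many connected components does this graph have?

From Kanazawa: component {Kanazawa, Kobe, Nagasaki, Nagoya}.
From Matsuyama: component {Matsuyama, Okayama, Osaka, Sapporo}.
That's 2 components.

2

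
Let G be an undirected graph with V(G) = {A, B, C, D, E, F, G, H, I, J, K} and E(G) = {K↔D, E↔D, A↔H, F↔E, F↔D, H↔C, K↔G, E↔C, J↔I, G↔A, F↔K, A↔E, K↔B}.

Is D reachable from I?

No

Explore from I.
Distance 1: reach J.
The search is exhausted without reaching D; it lies in a different component.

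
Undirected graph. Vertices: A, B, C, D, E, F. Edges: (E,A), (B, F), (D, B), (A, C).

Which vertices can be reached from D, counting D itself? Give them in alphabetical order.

Start at D.
Its neighbours: B.
Then their neighbours: F.
Nothing further is reachable.

B, D, F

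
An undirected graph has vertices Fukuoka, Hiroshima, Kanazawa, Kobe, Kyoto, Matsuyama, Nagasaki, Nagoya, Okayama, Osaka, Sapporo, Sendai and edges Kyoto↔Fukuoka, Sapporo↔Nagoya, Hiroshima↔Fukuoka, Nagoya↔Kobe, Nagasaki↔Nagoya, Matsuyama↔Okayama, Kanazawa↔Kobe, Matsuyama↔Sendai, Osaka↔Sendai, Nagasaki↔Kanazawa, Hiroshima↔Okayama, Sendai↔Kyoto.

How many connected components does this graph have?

2

From Fukuoka: component {Fukuoka, Hiroshima, Kyoto, Matsuyama, Okayama, Osaka, Sendai}.
From Kanazawa: component {Kanazawa, Kobe, Nagasaki, Nagoya, Sapporo}.
That's 2 components.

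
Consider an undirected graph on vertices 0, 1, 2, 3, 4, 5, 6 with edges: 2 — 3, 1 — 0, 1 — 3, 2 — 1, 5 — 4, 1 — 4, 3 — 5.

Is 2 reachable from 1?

Explore from 1.
Distance 1: reach 0, 2, 3, 4.
Found 2.

Yes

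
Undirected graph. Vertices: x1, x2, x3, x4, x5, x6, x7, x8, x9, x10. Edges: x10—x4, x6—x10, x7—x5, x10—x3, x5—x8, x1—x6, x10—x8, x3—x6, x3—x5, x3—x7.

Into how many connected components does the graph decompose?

3

From x1: component {x1, x3, x4, x5, x6, x7, x8, x10}.
From x2: component {x2}.
From x9: component {x9}.
That's 3 components.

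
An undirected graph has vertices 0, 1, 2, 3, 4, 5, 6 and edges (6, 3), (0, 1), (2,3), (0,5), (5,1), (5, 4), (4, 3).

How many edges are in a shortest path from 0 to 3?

3

Distance 0: 0.
Distance 1: 1, 5.
Distance 2: 4.
Distance 3: 3 — contains 3.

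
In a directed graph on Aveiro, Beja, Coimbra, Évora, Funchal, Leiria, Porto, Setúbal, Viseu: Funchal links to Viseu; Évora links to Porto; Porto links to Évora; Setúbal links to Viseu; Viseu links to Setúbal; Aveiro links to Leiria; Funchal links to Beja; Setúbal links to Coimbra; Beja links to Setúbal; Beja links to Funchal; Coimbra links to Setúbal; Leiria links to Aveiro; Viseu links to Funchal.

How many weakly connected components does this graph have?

3

From Aveiro: component {Aveiro, Leiria}.
From Beja: component {Beja, Coimbra, Funchal, Setúbal, Viseu}.
From Évora: component {Évora, Porto}.
That's 3 components.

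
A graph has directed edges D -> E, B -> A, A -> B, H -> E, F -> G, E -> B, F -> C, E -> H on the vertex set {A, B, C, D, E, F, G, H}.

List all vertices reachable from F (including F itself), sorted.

C, F, G

Start at F.
Its neighbours: C, G.
Nothing further is reachable.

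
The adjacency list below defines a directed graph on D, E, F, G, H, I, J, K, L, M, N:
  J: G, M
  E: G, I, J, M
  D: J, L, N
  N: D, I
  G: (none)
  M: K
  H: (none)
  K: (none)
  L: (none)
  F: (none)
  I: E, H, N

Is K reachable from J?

Explore from J.
Distance 1: reach G, M.
Distance 2: reach K.
Found K.

Yes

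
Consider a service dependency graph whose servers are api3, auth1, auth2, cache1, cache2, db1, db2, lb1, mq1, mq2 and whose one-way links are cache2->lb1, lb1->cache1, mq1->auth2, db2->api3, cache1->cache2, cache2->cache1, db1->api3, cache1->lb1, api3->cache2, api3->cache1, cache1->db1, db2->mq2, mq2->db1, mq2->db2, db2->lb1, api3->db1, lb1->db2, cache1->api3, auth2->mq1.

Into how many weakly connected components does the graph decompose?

3

From api3: component {api3, cache1, cache2, db1, db2, lb1, mq2}.
From auth1: component {auth1}.
From auth2: component {auth2, mq1}.
That's 3 components.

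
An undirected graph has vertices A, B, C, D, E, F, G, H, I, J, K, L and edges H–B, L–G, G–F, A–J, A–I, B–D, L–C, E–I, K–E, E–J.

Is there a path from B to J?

Explore from B.
Distance 1: reach D, H.
The search is exhausted without reaching J; it lies in a different component.

No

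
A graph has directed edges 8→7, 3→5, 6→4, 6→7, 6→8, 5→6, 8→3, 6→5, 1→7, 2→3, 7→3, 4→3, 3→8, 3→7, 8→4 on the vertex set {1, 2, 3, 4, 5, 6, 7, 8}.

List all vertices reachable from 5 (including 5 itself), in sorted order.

Start at 5.
Its neighbours: 6.
Then their neighbours: 4, 7, 8.
Then next layer: 3.
Nothing further is reachable.

3, 4, 5, 6, 7, 8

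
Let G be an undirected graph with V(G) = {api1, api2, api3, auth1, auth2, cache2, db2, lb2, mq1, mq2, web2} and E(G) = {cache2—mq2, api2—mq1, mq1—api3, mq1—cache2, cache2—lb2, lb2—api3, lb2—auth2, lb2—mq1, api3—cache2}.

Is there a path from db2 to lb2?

No

db2 has no edges, so nothing is reachable from it.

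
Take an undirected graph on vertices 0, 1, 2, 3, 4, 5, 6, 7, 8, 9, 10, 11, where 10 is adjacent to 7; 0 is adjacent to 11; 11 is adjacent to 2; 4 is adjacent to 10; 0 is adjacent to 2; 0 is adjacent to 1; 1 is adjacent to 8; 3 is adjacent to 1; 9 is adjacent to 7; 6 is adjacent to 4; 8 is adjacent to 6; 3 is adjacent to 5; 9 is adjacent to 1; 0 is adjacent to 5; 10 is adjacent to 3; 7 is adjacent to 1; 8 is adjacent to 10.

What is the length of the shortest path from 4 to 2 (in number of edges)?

5

Distance 0: 4.
Distance 1: 6, 10.
Distance 2: 3, 7, 8.
Distance 3: 1, 5, 9.
Distance 4: 0.
Distance 5: 2, 11 — contains 2.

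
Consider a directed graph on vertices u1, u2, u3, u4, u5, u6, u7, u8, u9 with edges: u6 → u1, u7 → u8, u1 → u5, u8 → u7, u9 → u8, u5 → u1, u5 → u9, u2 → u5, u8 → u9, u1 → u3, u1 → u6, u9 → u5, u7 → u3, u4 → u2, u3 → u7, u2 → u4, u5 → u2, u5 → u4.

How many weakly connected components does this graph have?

1

From u1: component {u1, u2, u3, u4, u5, u6, u7, u8, u9}.
That's 1 component.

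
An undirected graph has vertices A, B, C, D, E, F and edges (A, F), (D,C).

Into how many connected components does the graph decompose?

4

From A: component {A, F}.
From B: component {B}.
From C: component {C, D}.
From E: component {E}.
That's 4 components.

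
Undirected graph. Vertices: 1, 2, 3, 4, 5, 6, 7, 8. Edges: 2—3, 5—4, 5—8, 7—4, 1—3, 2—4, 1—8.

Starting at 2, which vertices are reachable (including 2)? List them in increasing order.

1, 2, 3, 4, 5, 7, 8

Start at 2.
Its neighbours: 3, 4.
Then their neighbours: 1, 5, 7.
Then next layer: 8.
Nothing further is reachable.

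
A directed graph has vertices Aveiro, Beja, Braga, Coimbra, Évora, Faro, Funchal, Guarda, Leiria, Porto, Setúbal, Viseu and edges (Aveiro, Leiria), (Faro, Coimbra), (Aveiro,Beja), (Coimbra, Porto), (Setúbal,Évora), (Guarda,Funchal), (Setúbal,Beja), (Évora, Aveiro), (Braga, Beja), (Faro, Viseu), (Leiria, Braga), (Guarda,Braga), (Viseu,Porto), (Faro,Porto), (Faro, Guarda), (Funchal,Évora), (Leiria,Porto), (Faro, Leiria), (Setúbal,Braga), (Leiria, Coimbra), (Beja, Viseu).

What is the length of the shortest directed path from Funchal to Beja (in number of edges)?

Distance 0: Funchal.
Distance 1: Évora.
Distance 2: Aveiro.
Distance 3: Beja, Leiria — contains Beja.

3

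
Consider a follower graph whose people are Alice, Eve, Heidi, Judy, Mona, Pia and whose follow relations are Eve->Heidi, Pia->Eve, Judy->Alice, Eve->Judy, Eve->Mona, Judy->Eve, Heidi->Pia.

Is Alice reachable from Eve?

Explore from Eve.
Distance 1: reach Heidi, Judy, Mona.
Distance 2: reach Alice, Pia.
Found Alice.

Yes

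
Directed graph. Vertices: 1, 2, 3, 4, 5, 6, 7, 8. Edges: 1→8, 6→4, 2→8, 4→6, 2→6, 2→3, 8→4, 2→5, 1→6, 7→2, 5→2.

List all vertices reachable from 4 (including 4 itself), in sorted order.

4, 6

Start at 4.
Its neighbours: 6.
Nothing further is reachable.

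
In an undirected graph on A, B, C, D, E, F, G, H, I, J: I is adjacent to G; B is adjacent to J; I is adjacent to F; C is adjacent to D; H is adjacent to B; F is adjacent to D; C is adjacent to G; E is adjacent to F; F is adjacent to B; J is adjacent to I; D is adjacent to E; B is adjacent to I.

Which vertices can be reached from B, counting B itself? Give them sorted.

Start at B.
Its neighbours: F, H, I, J.
Then their neighbours: D, E, G.
Then next layer: C.
Nothing further is reachable.

B, C, D, E, F, G, H, I, J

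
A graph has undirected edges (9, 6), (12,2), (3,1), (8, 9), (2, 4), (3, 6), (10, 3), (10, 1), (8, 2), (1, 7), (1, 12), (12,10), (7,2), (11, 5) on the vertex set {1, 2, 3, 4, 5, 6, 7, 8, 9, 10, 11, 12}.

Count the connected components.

2

From 1: component {1, 2, 3, 4, 6, 7, 8, 9, 10, 12}.
From 5: component {5, 11}.
That's 2 components.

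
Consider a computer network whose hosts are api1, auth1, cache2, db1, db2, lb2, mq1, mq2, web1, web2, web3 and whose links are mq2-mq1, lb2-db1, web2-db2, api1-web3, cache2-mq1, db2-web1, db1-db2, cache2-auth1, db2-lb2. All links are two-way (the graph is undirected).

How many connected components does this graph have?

3

From api1: component {api1, web3}.
From auth1: component {auth1, cache2, mq1, mq2}.
From db1: component {db1, db2, lb2, web1, web2}.
That's 3 components.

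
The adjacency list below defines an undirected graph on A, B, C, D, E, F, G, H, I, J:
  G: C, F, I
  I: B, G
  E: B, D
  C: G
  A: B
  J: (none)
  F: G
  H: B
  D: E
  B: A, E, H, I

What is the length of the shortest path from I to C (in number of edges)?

2

Distance 0: I.
Distance 1: B, G.
Distance 2: A, C, E, F, H — contains C.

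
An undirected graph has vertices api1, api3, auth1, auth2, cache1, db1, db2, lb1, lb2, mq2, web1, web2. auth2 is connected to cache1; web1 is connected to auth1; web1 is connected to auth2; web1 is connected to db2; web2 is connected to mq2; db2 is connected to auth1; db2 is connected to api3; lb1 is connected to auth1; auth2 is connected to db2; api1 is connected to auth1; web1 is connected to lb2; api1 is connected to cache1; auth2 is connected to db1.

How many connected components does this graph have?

2

From api1: component {api1, api3, auth1, auth2, cache1, db1, db2, lb1, lb2, web1}.
From mq2: component {mq2, web2}.
That's 2 components.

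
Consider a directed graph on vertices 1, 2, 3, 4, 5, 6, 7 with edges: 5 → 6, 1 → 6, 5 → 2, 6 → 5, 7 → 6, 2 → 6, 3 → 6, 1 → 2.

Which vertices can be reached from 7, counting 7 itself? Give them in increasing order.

2, 5, 6, 7

Start at 7.
Its neighbours: 6.
Then their neighbours: 5.
Then next layer: 2.
Nothing further is reachable.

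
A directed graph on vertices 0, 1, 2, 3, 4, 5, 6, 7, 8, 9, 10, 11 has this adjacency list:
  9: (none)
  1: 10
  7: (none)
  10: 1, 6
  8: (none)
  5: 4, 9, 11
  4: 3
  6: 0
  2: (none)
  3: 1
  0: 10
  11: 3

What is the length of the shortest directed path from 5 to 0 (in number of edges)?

Distance 0: 5.
Distance 1: 4, 9, 11.
Distance 2: 3.
Distance 3: 1.
Distance 4: 10.
Distance 5: 6.
Distance 6: 0 — contains 0.

6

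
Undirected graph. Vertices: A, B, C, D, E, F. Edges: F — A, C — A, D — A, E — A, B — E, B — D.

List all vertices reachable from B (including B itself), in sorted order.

Start at B.
Its neighbours: D, E.
Then their neighbours: A.
Then next layer: C, F.
Every vertex is now reached.

A, B, C, D, E, F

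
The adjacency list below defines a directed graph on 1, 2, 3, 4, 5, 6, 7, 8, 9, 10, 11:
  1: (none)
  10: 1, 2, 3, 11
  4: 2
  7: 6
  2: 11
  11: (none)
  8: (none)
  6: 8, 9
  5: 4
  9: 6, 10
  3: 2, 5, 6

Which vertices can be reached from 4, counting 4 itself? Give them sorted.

Start at 4.
Its neighbours: 2.
Then their neighbours: 11.
Nothing further is reachable.

2, 4, 11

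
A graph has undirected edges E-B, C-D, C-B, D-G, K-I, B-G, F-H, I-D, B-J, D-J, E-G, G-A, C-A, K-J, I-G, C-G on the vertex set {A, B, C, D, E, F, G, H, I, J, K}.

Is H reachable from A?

No

Explore from A.
Distance 1: reach C, G.
Distance 2: reach B, D, E, I.
Distance 3: reach J, K.
The search is exhausted without reaching H; it lies in a different component.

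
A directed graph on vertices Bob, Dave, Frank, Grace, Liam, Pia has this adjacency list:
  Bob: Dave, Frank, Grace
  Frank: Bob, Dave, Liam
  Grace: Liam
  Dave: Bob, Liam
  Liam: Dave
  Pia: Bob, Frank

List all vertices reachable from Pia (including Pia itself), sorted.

Bob, Dave, Frank, Grace, Liam, Pia

Start at Pia.
Its neighbours: Bob, Frank.
Then their neighbours: Dave, Grace, Liam.
Every vertex is now reached.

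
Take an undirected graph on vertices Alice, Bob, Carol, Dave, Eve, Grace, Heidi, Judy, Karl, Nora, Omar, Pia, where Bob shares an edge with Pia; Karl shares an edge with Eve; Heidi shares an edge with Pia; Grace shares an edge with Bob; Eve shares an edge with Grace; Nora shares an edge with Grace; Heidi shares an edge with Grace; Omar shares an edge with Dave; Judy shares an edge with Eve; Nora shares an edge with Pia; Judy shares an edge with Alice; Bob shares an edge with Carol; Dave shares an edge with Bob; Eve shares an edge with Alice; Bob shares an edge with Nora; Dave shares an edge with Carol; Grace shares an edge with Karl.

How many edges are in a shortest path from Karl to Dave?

3

Distance 0: Karl.
Distance 1: Eve, Grace.
Distance 2: Alice, Bob, Heidi, Judy, Nora.
Distance 3: Carol, Dave, Pia — contains Dave.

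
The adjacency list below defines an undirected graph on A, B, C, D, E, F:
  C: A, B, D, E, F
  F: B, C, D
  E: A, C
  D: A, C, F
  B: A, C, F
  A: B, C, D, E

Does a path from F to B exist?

Explore from F.
Distance 1: reach B, C, D.
Found B.

Yes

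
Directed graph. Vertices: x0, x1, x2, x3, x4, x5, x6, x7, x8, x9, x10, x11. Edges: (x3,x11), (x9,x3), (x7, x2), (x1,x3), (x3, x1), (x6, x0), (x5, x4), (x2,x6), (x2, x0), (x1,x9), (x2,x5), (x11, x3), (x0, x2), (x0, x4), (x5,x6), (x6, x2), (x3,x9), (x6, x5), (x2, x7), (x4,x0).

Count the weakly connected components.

From x0: component {x0, x2, x4, x5, x6, x7}.
From x1: component {x1, x3, x9, x11}.
From x8: component {x8}.
From x10: component {x10}.
That's 4 components.

4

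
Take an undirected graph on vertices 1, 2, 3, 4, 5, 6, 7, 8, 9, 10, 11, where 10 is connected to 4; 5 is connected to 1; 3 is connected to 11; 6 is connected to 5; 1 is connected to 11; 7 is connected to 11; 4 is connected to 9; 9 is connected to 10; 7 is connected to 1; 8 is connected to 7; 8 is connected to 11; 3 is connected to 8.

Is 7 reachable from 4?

Explore from 4.
Distance 1: reach 9, 10.
The search is exhausted without reaching 7; it lies in a different component.

No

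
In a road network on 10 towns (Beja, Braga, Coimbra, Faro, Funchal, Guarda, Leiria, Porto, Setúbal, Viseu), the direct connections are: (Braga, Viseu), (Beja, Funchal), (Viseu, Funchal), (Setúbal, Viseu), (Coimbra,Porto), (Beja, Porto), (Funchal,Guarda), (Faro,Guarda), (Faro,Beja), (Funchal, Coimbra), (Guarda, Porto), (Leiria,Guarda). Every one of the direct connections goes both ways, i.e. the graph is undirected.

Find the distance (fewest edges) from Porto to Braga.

Distance 0: Porto.
Distance 1: Beja, Coimbra, Guarda.
Distance 2: Faro, Funchal, Leiria.
Distance 3: Viseu.
Distance 4: Braga, Setúbal — contains Braga.

4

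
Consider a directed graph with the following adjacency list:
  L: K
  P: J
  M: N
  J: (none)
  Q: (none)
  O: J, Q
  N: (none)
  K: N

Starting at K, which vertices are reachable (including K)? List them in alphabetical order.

Start at K.
Its neighbours: N.
Nothing further is reachable.

K, N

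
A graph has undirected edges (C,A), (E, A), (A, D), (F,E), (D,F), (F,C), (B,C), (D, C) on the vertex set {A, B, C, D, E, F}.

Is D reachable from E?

Yes

Explore from E.
Distance 1: reach A, F.
Distance 2: reach C, D.
Found D.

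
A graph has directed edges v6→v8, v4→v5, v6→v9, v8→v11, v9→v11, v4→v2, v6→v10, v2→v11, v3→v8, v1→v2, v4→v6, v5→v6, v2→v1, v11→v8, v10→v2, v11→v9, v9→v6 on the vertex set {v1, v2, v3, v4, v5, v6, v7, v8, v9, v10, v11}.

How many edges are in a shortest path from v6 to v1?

3

Distance 0: v6.
Distance 1: v8, v9, v10.
Distance 2: v2, v11.
Distance 3: v1 — contains v1.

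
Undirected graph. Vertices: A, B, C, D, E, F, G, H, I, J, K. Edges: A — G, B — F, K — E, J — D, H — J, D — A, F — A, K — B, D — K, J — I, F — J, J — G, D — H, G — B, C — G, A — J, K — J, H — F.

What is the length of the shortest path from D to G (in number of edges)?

2

Distance 0: D.
Distance 1: A, H, J, K.
Distance 2: B, E, F, G, I — contains G.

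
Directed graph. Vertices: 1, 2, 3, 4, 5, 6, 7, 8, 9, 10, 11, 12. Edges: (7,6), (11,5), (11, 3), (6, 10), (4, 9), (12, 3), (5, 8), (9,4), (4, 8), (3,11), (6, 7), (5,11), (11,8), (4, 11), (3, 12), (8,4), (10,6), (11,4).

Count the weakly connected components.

From 1: component {1}.
From 2: component {2}.
From 3: component {3, 4, 5, 8, 9, 11, 12}.
From 6: component {6, 7, 10}.
That's 4 components.

4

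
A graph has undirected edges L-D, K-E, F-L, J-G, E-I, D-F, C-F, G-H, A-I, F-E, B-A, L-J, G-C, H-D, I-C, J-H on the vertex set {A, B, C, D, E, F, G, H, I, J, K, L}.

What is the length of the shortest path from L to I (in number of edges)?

3

Distance 0: L.
Distance 1: D, F, J.
Distance 2: C, E, G, H.
Distance 3: I, K — contains I.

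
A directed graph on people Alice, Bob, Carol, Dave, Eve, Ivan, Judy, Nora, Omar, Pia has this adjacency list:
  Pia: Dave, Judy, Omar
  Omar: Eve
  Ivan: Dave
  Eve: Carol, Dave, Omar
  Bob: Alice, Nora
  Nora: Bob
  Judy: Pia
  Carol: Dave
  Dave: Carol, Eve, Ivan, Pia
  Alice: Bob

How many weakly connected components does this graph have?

2

From Alice: component {Alice, Bob, Nora}.
From Carol: component {Carol, Dave, Eve, Ivan, Judy, Omar, Pia}.
That's 2 components.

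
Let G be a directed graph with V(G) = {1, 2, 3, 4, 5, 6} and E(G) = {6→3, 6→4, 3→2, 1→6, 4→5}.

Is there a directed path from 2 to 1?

2 has no outgoing edges, so nothing is reachable from it.

No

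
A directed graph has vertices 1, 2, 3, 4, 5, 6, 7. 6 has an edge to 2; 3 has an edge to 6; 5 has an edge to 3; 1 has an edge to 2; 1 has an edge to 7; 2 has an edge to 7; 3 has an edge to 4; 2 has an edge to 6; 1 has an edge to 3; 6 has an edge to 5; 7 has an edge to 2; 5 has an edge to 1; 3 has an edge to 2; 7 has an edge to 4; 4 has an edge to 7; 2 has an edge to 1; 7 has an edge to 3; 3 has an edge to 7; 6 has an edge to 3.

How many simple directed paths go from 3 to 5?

3→2→6→5
3→4→7→2→6→5
3→6→5
3→7→2→6→5

4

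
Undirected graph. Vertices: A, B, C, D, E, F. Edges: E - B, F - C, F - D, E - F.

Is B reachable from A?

A has no edges, so nothing is reachable from it.

No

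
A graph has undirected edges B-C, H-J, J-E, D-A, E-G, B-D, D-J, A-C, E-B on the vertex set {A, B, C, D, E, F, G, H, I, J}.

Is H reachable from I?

No

I has no edges, so nothing is reachable from it.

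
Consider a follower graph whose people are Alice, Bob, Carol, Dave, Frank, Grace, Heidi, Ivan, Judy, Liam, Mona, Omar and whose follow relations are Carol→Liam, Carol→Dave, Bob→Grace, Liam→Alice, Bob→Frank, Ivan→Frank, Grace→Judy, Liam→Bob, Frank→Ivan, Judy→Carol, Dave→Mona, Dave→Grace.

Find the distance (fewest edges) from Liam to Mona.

6

Distance 0: Liam.
Distance 1: Alice, Bob.
Distance 2: Frank, Grace.
Distance 3: Ivan, Judy.
Distance 4: Carol.
Distance 5: Dave.
Distance 6: Mona — contains Mona.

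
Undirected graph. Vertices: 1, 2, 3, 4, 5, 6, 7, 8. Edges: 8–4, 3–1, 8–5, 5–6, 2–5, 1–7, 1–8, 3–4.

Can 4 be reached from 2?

Explore from 2.
Distance 1: reach 5.
Distance 2: reach 6, 8.
Distance 3: reach 1, 4.
Found 4.

Yes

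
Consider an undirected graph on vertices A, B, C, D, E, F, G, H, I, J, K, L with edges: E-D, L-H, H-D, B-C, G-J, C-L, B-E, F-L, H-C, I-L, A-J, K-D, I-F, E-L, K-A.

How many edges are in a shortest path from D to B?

2

Distance 0: D.
Distance 1: E, H, K.
Distance 2: A, B, C, L — contains B.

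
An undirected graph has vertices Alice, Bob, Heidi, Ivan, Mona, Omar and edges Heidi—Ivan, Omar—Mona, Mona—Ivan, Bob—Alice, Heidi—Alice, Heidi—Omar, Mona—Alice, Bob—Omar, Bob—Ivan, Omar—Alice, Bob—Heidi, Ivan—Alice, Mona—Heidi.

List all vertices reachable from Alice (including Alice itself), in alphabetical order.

Alice, Bob, Heidi, Ivan, Mona, Omar

Start at Alice.
Its neighbours: Bob, Heidi, Ivan, Mona, Omar.
Every vertex is now reached.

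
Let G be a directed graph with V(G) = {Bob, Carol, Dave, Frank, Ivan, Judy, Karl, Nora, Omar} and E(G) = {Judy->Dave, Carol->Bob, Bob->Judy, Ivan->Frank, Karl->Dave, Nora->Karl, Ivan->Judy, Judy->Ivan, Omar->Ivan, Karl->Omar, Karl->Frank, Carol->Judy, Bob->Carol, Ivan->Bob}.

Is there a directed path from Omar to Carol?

Yes

Explore from Omar.
Distance 1: reach Ivan.
Distance 2: reach Bob, Frank, Judy.
Distance 3: reach Carol, Dave.
Found Carol.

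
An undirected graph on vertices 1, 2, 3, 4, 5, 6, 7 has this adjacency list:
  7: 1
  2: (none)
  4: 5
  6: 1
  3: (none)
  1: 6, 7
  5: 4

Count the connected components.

From 1: component {1, 6, 7}.
From 2: component {2}.
From 3: component {3}.
From 4: component {4, 5}.
That's 4 components.

4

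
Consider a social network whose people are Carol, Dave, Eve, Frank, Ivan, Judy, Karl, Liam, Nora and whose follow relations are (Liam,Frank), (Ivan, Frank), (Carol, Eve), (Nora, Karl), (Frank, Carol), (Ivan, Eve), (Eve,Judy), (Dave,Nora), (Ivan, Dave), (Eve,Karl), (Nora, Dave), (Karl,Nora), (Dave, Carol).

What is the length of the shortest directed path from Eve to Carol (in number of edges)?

Distance 0: Eve.
Distance 1: Judy, Karl.
Distance 2: Nora.
Distance 3: Dave.
Distance 4: Carol — contains Carol.

4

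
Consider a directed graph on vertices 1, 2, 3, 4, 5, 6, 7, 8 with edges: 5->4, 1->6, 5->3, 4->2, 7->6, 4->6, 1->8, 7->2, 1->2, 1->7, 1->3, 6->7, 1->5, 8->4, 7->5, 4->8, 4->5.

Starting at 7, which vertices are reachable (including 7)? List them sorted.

Start at 7.
Its neighbours: 2, 5, 6.
Then their neighbours: 3, 4.
Then next layer: 8.
Nothing further is reachable.

2, 3, 4, 5, 6, 7, 8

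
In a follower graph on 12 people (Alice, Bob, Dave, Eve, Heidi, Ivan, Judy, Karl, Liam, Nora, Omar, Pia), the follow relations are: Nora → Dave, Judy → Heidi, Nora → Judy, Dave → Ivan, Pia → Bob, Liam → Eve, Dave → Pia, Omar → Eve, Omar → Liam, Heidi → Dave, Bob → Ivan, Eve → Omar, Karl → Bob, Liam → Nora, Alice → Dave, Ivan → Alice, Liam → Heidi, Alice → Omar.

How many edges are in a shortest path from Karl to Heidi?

6

Distance 0: Karl.
Distance 1: Bob.
Distance 2: Ivan.
Distance 3: Alice.
Distance 4: Dave, Omar.
Distance 5: Eve, Liam, Pia.
Distance 6: Heidi, Nora — contains Heidi.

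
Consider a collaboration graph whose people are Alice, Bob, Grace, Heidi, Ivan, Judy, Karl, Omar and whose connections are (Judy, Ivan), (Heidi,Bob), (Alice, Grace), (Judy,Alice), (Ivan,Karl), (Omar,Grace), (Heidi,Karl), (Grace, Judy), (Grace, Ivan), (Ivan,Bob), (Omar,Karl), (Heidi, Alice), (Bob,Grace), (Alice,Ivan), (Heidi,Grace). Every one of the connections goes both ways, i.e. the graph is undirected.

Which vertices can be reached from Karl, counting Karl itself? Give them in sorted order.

Alice, Bob, Grace, Heidi, Ivan, Judy, Karl, Omar

Start at Karl.
Its neighbours: Heidi, Ivan, Omar.
Then their neighbours: Alice, Bob, Grace, Judy.
Every vertex is now reached.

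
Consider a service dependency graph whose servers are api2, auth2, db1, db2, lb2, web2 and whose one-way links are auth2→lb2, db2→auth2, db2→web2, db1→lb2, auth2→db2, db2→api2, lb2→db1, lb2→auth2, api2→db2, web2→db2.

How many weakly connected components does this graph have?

From api2: component {api2, auth2, db1, db2, lb2, web2}.
That's 1 component.

1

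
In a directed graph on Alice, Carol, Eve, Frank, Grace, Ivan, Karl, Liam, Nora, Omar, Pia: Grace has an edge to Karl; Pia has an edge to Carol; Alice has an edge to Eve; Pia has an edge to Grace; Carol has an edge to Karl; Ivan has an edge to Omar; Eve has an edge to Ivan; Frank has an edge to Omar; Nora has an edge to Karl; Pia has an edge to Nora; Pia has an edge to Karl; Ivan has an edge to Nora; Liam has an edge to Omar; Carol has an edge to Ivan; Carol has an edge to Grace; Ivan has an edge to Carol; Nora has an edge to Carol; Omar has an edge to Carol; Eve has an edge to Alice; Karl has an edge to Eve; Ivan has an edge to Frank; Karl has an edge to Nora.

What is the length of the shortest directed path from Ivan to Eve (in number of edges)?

3

Distance 0: Ivan.
Distance 1: Carol, Frank, Nora, Omar.
Distance 2: Grace, Karl.
Distance 3: Eve — contains Eve.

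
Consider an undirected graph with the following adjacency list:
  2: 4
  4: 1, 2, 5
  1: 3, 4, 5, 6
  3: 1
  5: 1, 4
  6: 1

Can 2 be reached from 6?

Explore from 6.
Distance 1: reach 1.
Distance 2: reach 3, 4, 5.
Distance 3: reach 2.
Found 2.

Yes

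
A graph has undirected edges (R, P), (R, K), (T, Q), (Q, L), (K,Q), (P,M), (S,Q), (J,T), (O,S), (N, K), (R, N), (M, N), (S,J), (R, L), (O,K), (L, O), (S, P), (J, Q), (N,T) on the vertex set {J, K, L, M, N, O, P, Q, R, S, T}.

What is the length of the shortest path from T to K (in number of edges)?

2

Distance 0: T.
Distance 1: J, N, Q.
Distance 2: K, L, M, R, S — contains K.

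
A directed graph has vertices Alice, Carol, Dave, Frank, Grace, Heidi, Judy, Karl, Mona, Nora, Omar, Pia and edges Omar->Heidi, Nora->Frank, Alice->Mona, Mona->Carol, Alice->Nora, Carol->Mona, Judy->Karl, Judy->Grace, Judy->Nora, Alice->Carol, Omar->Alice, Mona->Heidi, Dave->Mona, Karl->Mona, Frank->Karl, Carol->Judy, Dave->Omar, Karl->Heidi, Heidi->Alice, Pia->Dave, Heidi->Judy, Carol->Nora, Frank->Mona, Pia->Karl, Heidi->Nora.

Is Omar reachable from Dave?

Yes

Explore from Dave.
Distance 1: reach Mona, Omar.
Found Omar.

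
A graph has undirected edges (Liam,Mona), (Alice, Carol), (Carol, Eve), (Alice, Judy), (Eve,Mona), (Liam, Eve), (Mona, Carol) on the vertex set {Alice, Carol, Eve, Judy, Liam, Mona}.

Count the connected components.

From Alice: component {Alice, Carol, Eve, Judy, Liam, Mona}.
That's 1 component.

1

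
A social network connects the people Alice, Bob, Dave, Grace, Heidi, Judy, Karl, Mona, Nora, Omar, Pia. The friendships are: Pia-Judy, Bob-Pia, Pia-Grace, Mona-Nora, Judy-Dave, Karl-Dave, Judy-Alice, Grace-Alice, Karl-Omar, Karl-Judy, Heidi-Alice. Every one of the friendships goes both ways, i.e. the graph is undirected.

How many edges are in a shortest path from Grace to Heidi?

Distance 0: Grace.
Distance 1: Alice, Pia.
Distance 2: Bob, Heidi, Judy — contains Heidi.

2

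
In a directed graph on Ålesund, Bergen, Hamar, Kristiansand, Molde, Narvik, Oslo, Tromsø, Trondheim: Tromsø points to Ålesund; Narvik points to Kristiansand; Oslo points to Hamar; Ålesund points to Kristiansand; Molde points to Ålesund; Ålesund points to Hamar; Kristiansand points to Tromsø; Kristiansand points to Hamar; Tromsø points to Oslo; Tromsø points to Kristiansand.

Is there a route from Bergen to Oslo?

No

Bergen has no outgoing edges, so nothing is reachable from it.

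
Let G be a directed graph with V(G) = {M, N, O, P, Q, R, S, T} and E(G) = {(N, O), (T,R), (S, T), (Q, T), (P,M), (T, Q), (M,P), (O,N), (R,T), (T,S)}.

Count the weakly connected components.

3

From M: component {M, P}.
From N: component {N, O}.
From Q: component {Q, R, S, T}.
That's 3 components.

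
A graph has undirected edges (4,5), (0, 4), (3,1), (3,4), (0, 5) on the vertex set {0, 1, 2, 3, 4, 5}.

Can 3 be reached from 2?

No

2 has no edges, so nothing is reachable from it.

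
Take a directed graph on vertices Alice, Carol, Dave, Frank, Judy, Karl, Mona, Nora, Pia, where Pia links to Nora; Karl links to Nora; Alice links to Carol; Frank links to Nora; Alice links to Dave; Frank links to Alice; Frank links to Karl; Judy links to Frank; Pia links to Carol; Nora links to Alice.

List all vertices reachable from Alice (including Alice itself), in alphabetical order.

Alice, Carol, Dave

Start at Alice.
Its neighbours: Carol, Dave.
Nothing further is reachable.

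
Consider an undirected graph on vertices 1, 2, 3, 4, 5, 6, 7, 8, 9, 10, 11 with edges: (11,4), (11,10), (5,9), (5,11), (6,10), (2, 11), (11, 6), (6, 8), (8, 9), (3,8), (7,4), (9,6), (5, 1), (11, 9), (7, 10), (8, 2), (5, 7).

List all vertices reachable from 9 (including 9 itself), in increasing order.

Start at 9.
Its neighbours: 5, 6, 8, 11.
Then their neighbours: 1, 2, 3, 4, 7, 10.
Every vertex is now reached.

1, 2, 3, 4, 5, 6, 7, 8, 9, 10, 11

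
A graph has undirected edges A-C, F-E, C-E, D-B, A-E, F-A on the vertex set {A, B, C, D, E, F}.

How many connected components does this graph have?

2

From A: component {A, C, E, F}.
From B: component {B, D}.
That's 2 components.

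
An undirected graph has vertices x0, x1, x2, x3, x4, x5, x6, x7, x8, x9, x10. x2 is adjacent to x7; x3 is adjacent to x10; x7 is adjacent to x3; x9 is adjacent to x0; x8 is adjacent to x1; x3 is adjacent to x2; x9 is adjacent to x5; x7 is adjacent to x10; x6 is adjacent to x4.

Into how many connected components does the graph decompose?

4

From x0: component {x0, x5, x9}.
From x1: component {x1, x8}.
From x2: component {x2, x3, x7, x10}.
From x4: component {x4, x6}.
That's 4 components.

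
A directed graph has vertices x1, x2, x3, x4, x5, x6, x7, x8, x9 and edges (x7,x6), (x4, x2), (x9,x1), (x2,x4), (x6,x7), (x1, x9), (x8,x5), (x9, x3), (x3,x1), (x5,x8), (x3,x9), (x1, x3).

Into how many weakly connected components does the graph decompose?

From x1: component {x1, x3, x9}.
From x2: component {x2, x4}.
From x5: component {x5, x8}.
From x6: component {x6, x7}.
That's 4 components.

4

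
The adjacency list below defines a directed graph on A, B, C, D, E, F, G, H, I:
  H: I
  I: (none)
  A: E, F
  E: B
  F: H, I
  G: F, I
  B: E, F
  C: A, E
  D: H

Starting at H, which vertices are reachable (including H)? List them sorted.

H, I

Start at H.
Its neighbours: I.
Nothing further is reachable.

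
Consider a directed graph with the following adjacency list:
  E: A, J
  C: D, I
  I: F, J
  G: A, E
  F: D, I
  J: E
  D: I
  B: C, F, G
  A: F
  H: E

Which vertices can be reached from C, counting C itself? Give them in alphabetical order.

Start at C.
Its neighbours: D, I.
Then their neighbours: F, J.
Then next layer: E.
Then next layer: A.
Nothing further is reachable.

A, C, D, E, F, I, J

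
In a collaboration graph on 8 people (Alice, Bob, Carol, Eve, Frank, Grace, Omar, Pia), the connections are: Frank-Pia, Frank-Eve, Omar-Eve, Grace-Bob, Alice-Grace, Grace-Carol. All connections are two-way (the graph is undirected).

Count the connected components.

From Alice: component {Alice, Bob, Carol, Grace}.
From Eve: component {Eve, Frank, Omar, Pia}.
That's 2 components.

2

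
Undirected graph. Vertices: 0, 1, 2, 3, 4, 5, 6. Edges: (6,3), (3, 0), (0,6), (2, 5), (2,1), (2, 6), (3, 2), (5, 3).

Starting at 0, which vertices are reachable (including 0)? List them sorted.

0, 1, 2, 3, 5, 6

Start at 0.
Its neighbours: 3, 6.
Then their neighbours: 2, 5.
Then next layer: 1.
Nothing further is reachable.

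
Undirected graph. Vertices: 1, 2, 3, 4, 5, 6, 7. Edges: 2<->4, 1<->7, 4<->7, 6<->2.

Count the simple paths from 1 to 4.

1–7–4

1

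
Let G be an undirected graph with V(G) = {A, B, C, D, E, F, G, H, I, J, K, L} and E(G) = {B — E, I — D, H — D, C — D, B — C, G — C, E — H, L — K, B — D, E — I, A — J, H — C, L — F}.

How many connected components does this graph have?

From A: component {A, J}.
From B: component {B, C, D, E, G, H, I}.
From F: component {F, K, L}.
That's 3 components.

3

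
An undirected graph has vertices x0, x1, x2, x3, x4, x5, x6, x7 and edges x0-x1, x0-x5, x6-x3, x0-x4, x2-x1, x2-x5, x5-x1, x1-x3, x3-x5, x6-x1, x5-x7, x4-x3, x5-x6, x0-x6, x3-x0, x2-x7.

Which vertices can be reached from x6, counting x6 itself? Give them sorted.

x0, x1, x2, x3, x4, x5, x6, x7

Start at x6.
Its neighbours: x0, x1, x3, x5.
Then their neighbours: x2, x4, x7.
Every vertex is now reached.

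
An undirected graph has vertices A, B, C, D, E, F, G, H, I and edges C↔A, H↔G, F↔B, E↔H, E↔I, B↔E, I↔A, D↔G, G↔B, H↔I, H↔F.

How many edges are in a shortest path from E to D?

3

Distance 0: E.
Distance 1: B, H, I.
Distance 2: A, F, G.
Distance 3: C, D — contains D.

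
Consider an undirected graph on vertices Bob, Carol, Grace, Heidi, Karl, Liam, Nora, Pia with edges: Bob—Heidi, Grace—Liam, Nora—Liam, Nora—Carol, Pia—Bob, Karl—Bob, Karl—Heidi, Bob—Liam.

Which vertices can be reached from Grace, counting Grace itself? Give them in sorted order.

Bob, Carol, Grace, Heidi, Karl, Liam, Nora, Pia

Start at Grace.
Its neighbours: Liam.
Then their neighbours: Bob, Nora.
Then next layer: Carol, Heidi, Karl, Pia.
Every vertex is now reached.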